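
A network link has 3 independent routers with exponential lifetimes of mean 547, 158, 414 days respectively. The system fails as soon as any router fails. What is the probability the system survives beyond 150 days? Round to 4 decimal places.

0.2048

The first failure time is exponential with rate Σλ_i = 1/547 + 1/158 + 1/414 = 0.0105727 per day.
P(min > 150) = e^(−0.0105727·150) = e^(−1.5859) ≈ 0.2048.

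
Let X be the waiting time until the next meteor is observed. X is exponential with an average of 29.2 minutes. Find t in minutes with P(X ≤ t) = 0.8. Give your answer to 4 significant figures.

47.00

The rate is λ = 1/29.2 = 0.0342466 per minute.
Set 1 − e^(−λt) = 0.8, so t = −ln(0.2)/λ = 1.6094/0.0342466 ≈ 46.9956 minutes.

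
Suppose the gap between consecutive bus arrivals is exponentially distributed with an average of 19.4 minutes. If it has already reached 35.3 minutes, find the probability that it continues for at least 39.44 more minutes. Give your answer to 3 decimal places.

The rate is λ = 1/19.4 = 0.0515464 per minute.
P(X > s+t | X > s) = e^(−λ(s+t))/e^(−λs) = e^(−λt), independent of s = 35.3.
P(X > 39.44) = e^(−2.033) ≈ 0.131.

0.131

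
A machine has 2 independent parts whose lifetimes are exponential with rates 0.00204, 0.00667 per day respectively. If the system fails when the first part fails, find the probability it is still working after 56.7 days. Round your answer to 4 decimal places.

The time to first failure is exponential with rate Σλ = 0.00204 + 0.00667 = 0.00871.
P(min > 56.7) = e^(−0.00871·56.7) = e^(−0.49386) ≈ 0.6103.

0.6103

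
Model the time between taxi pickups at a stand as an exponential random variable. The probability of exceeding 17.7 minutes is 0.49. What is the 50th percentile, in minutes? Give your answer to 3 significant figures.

e^(−λ·17.7) = 0.49 ⇒ λ = −ln(0.49)/17.7 = 0.0403023.
50th percentile: 1 − e^(−λt) = 0.5, t = −ln(0.5)/λ = 17.1987 minutes.

17.2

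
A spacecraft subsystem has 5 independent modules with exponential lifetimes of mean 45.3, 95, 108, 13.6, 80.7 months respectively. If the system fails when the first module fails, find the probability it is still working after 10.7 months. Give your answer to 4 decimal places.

0.2548

The first failure time is exponential with rate Σλ_i = 1/45.3 + 1/95 + 1/108 + 1/13.6 + 1/80.7 = 0.127782 per month.
P(min > 10.7) = e^(−0.127782·10.7) = e^(−1.3673) ≈ 0.2548.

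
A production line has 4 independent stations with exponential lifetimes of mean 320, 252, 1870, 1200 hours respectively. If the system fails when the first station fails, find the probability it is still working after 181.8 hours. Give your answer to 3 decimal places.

The first failure time is exponential with rate Σλ_i = 1/320 + 1/252 + 1/1870 + 1/1200 = 0.00846135 per hour.
P(min > 181.8) = e^(−0.00846135·181.8) = e^(−1.5383) ≈ 0.215.

0.215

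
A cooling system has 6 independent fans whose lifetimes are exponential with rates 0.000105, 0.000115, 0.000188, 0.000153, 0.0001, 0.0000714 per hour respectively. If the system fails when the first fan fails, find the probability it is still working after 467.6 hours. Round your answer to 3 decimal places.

0.710

The time to first failure is exponential with rate Σλ = 0.000105 + 0.000115 + 0.000188 + 0.000153 + 0.0001 + 0.0000714 = 0.0007324.
P(min > 467.6) = e^(−0.0007324·467.6) = e^(−0.34247) ≈ 0.710.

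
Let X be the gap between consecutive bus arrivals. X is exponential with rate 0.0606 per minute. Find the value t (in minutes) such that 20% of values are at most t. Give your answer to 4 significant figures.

3.682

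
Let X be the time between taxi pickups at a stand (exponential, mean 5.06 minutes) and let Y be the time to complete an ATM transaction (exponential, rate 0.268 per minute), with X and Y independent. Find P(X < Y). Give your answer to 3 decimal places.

λ_1 = 1/5.06 = 0.197628, λ_2 = 0.268.
For independent exponentials, P(X < Y) = λ_1/(λ_1+λ_2) = 0.197628/0.465628 ≈ 0.424.

0.424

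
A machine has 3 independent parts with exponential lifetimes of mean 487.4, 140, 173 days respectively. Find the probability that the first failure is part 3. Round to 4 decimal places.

Rates: λ_i = 1/mean_i → 0.0020517, 0.00714286, 0.00578035; Σλ = 0.0149749.
P(part 3 first) = λ_3/Σλ = 0.00578035/0.0149749 ≈ 0.3860.

0.3860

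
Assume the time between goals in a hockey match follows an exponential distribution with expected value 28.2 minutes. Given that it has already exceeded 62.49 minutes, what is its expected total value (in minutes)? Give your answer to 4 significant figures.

The rate is λ = 1/28.2 = 0.035461 per minute.
By memorylessness, E[X | X > 62.49] = 62.49 + 1/λ = 62.49 + 28.2 = 90.69 minutes.

90.69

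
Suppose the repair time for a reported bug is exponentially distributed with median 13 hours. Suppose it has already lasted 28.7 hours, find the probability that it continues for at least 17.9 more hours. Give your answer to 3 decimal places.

For an exponential, median = ln(2)/λ, so λ = ln 2 / 13 = 0.053319 per hour.
P(X > s+t | X > s) = e^(−λ(s+t))/e^(−λs) = e^(−λt), independent of s = 28.7.
P(X > 17.9) = e^(−0.95441) ≈ 0.385.

0.385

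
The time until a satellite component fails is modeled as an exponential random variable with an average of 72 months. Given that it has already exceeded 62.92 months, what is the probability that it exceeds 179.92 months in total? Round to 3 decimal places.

The rate is λ = 1/72 = 0.0138889 per month.
P(X > s+t | X > s) = e^(−λ(s+t))/e^(−λs) = e^(−λt), independent of s = 62.92.
P(X > 117) = e^(−1.625) ≈ 0.197.

0.197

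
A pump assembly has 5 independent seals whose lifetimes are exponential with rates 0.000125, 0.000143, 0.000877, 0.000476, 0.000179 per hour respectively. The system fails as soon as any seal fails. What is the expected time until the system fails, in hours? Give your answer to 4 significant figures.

The time to first failure is exponential with rate Σλ = 0.000125 + 0.000143 + 0.000877 + 0.000476 + 0.000179 = 0.0018.
E[min] = 1/Σλ = 1/0.0018 = 555.556 hours.

555.6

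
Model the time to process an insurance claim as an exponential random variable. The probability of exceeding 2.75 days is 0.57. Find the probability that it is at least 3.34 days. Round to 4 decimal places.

0.5052

e^(−λ·2.75) = 0.57 ⇒ λ = −ln(0.57)/2.75 = 0.204407.
P(X > 3.34) = e^(−0.204407·3.34) = e^(−0.68272) ≈ 0.5052.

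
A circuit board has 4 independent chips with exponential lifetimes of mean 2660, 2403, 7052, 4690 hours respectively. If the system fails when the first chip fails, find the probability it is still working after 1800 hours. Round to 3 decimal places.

0.127

The first failure time is exponential with rate Σλ_i = 1/2660 + 1/2403 + 1/7052 + 1/4690 = 0.00114711 per hour.
P(min > 1800) = e^(−0.00114711·1800) = e^(−2.0648) ≈ 0.127.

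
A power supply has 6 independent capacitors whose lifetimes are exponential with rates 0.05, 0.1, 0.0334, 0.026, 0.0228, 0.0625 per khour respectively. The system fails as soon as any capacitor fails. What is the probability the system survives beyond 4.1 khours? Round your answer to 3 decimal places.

The time to first failure is exponential with rate Σλ = 0.05 + 0.1 + 0.0334 + 0.026 + 0.0228 + 0.0625 = 0.2947.
P(min > 4.1) = e^(−0.2947·4.1) = e^(−1.2083) ≈ 0.299.

0.299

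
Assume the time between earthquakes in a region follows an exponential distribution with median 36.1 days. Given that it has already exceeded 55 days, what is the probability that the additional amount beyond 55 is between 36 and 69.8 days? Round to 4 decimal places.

0.2392

For an exponential, median = ln(2)/λ, so λ = ln 2 / 36.1 = 0.0192008 per day.
Memoryless: the residual past 55 is again Exp(λ).
P(36 < residual < 69.8) = e^(−λ·36) − e^(−λ·69.8) = 0.50096 − 0.26179 ≈ 0.2392.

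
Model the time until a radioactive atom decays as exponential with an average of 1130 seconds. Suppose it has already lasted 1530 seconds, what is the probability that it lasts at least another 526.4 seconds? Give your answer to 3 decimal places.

0.628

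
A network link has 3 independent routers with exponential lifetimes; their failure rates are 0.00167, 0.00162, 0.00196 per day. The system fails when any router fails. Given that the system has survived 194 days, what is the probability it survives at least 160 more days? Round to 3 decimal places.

Time to first failure ~ Exp(Σλ) with Σλ = 0.00525.
By memorylessness, P(T > 194+160 | T > 194) = P(T > 160) = e^(−0.00525·160) ≈ 0.432.

0.432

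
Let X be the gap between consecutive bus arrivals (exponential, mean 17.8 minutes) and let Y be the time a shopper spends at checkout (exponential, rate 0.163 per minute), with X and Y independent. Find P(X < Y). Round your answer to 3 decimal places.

λ_1 = 1/17.8 = 0.0561798, λ_2 = 0.163.
For independent exponentials, P(X < Y) = λ_1/(λ_1+λ_2) = 0.0561798/0.21918 ≈ 0.256.

0.256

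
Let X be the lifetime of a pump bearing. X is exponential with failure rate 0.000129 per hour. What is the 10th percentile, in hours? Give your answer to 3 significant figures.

817

Set 1 − e^(−λt) = 0.1, so t = −ln(0.9)/λ = 0.10536/0.000129 ≈ 816.748 hours.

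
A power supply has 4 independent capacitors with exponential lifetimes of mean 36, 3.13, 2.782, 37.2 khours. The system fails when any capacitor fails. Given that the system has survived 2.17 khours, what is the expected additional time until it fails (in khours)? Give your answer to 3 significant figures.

First-failure rate Σλ = 1/36 + 1/3.13 + 1/2.782 + 1/37.2 = 0.733602.
By memorylessness the expected residual is 1/Σλ = 1.36314 khours, regardless of the 2.17 already elapsed.

1.36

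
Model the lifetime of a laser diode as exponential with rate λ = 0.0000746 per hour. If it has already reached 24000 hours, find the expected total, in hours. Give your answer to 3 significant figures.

37400

By memorylessness, E[X | X > 24000] = 24000 + 1/λ = 24000 + 13404.8 = 37404.8 hours.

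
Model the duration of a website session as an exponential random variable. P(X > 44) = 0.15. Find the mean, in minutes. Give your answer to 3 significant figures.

23.2

e^(−λ·44) = 0.15 ⇒ λ = −ln(0.15)/44 = 0.0431164.
Mean = 1/λ = 23.1931 minutes.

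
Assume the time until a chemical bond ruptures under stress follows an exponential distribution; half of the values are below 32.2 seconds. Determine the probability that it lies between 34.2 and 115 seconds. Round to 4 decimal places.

0.3948

For an exponential, median = ln(2)/λ, so λ = ln 2 / 32.2 = 0.0215263 per second.
P(34.2 < X < 115) = e^(−λ·34.2) − e^(−λ·115) = 0.47893 − 0.08412 ≈ 0.3948.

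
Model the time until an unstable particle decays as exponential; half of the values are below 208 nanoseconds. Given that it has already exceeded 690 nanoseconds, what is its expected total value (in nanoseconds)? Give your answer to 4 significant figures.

For an exponential, median = ln(2)/λ, so λ = ln 2 / 208 = 0.00333244 per nanosecond.
By memorylessness, E[X | X > 690] = 690 + 1/λ = 690 + 300.081 = 990.081 nanoseconds.

990.1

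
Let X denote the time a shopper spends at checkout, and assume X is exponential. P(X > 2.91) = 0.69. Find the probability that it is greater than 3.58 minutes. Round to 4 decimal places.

0.6335

e^(−λ·2.91) = 0.69 ⇒ λ = −ln(0.69)/2.91 = 0.127513.
P(X > 3.58) = e^(−0.127513·3.58) = e^(−0.4565) ≈ 0.6335.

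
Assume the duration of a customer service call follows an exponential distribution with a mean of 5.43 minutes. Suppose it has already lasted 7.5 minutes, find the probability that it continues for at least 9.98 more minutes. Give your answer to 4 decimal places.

0.1591

The rate is λ = 1/5.43 = 0.184162 per minute.
By the memoryless property, P(X > 7.5+9.98 | X > 7.5) = P(X > 9.98).
P(X > 9.98) = e^(−1.8379) ≈ 0.1591.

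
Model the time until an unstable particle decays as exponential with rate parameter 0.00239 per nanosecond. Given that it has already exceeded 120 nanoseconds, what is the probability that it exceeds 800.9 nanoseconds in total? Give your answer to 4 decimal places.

0.1964

By the memoryless property, P(X > 120+680.9 | X > 120) = P(X > 680.9).
P(X > 680.9) = e^(−1.6274) ≈ 0.1964.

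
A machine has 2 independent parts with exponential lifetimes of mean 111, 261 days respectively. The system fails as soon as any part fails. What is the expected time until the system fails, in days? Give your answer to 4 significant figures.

The first failure time is exponential with rate Σλ_i = 1/111 + 1/261 = 0.0128404 per day.
E[min] = 1/Σλ = 1/0.0128404 = 77.879 days.

77.88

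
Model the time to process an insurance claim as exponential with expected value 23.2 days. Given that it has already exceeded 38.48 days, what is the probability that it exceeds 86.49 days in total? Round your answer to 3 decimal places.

0.126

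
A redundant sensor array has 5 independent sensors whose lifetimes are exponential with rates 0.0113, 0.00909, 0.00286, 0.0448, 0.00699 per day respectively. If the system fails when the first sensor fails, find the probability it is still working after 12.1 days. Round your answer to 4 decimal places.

The time to first failure is exponential with rate Σλ = 0.0113 + 0.00909 + 0.00286 + 0.0448 + 0.00699 = 0.07504.
P(min > 12.1) = e^(−0.07504·12.1) = e^(−0.90798) ≈ 0.4033.

0.4033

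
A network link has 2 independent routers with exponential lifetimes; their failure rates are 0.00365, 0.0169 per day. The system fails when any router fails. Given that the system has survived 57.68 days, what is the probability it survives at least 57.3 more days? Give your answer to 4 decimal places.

0.3080

Time to first failure ~ Exp(Σλ) with Σλ = 0.02055.
By memorylessness, P(T > 57.68+57.3 | T > 57.68) = P(T > 57.3) = e^(−0.02055·57.3) ≈ 0.3080.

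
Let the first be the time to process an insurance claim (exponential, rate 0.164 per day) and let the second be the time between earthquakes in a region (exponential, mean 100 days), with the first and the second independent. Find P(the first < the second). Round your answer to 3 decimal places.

0.943

λ_1 = 0.164, λ_2 = 1/100 = 0.01.
For independent exponentials, P(the first < the second) = λ_1/(λ_1+λ_2) = 0.164/0.174 ≈ 0.943.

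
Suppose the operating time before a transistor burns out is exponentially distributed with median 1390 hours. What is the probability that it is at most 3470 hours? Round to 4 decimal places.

For an exponential, median = ln(2)/λ, so λ = ln 2 / 1390 = 0.000498667 per hour.
P(X ≤ 3470) = 1 − e^(−λ·3470) = 1 − e^(−1.7304) ≈ 0.8228.

0.8228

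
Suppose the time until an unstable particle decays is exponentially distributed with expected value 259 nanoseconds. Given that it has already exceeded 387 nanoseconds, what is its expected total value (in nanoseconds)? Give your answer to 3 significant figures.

The rate is λ = 1/259 = 0.003861 per nanosecond.
By memorylessness, E[X | X > 387] = 387 + 1/λ = 387 + 259 = 646 nanoseconds.

646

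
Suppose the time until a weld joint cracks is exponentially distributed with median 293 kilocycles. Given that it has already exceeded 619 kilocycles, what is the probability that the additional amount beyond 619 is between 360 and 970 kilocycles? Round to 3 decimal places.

For an exponential, median = ln(2)/λ, so λ = ln 2 / 293 = 0.00236569 per kilocycle.
Memoryless: the residual past 619 is again Exp(λ).
P(360 < residual < 970) = e^(−λ·360) − e^(−λ·970) = 0.42671 − 0.10079 ≈ 0.326.

0.326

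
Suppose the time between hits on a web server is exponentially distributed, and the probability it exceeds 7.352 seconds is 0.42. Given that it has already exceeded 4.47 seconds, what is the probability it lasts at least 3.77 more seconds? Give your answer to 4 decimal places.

0.6409

From e^(−λ·7.352) = 0.42, λ = −ln(0.42)/7.352 = 0.117995.
Memoryless: P(X > 4.47+3.77 | X > 4.47) = P(X > 3.77) = e^(−0.117995·3.77) ≈ 0.6409.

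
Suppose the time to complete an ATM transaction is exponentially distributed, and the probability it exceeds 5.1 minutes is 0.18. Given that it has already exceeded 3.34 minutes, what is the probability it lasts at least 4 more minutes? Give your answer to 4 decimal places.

0.2606

From e^(−λ·5.1) = 0.18, λ = −ln(0.18)/5.1 = 0.336235.
Memoryless: P(X > 3.34+4 | X > 3.34) = P(X > 4) = e^(−0.336235·4) ≈ 0.2606.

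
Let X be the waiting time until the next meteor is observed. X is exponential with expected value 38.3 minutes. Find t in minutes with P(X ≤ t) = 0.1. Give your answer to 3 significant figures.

4.04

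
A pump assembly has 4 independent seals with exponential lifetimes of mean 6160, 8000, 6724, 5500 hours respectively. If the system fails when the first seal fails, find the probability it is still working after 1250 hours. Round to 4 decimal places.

0.4619

The first failure time is exponential with rate Σλ_i = 1/6160 + 1/8000 + 1/6724 + 1/5500 = 0.000617877 per hour.
P(min > 1250) = e^(−0.000617877·1250) = e^(−0.77235) ≈ 0.4619.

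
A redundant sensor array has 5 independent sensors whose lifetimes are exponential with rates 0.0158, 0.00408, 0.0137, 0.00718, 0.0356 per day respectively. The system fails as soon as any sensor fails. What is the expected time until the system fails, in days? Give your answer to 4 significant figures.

13.10

The time to first failure is exponential with rate Σλ = 0.0158 + 0.00408 + 0.0137 + 0.00718 + 0.0356 = 0.07636.
E[min] = 1/Σλ = 1/0.07636 = 13.0959 days.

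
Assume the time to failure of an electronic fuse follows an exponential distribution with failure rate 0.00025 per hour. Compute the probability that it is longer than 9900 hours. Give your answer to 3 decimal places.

0.084

P(X > 9900) = e^(−λ·9900) = e^(−2.475) ≈ 0.084.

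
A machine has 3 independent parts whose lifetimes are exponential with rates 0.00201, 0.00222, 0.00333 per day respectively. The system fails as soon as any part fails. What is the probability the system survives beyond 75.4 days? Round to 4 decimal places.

0.5655

The time to first failure is exponential with rate Σλ = 0.00201 + 0.00222 + 0.00333 = 0.00756.
P(min > 75.4) = e^(−0.00756·75.4) = e^(−0.57002) ≈ 0.5655.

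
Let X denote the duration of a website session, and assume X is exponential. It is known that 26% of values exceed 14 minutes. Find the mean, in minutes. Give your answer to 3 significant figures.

10.4

e^(−λ·14) = 0.26 ⇒ λ = −ln(0.26)/14 = 0.0962195.
Mean = 1/λ = 10.3929 minutes.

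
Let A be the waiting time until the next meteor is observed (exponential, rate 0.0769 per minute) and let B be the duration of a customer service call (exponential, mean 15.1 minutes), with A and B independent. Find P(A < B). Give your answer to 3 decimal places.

0.537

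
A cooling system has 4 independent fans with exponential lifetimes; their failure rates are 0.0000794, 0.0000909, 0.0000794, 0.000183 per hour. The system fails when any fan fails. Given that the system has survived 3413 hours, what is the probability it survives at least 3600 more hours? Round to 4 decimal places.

Time to first failure ~ Exp(Σλ) with Σλ = 0.0004327.
By memorylessness, P(T > 3413+3600 | T > 3413) = P(T > 3600) = e^(−0.0004327·3600) ≈ 0.2106.

0.2106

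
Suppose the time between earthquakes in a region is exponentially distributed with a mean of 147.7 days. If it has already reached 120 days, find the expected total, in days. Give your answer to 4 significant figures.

267.7

The rate is λ = 1/147.7 = 0.00677048 per day.
By memorylessness, E[X | X > 120] = 120 + 1/λ = 120 + 147.7 = 267.7 days.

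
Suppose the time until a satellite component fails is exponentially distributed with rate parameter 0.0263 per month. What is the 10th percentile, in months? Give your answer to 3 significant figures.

4.01

Set 1 − e^(−λt) = 0.1, so t = −ln(0.9)/λ = 0.10536/0.0263 ≈ 4.0061 months.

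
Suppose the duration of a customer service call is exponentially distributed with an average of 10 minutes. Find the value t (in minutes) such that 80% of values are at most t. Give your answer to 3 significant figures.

16.1

The rate is λ = 1/10 = 0.1 per minute.
Set 1 − e^(−λt) = 0.8, so t = −ln(0.2)/λ = 1.6094/0.1 ≈ 16.0944 minutes.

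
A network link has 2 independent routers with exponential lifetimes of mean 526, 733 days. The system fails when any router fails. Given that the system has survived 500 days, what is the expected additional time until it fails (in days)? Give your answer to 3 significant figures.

306

First-failure rate Σλ = 1/526 + 1/733 = 0.0032654.
By memorylessness the expected residual is 1/Σλ = 306.241 days, regardless of the 500 already elapsed.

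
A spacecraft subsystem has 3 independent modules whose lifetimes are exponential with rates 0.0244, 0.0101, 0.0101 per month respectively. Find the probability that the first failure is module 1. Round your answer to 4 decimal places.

0.5471

The time to first failure is exponential with rate Σλ = 0.0244 + 0.0101 + 0.0101 = 0.0446.
P(module 1 first) = λ_1/Σλ = 0.0244/0.0446 ≈ 0.5471.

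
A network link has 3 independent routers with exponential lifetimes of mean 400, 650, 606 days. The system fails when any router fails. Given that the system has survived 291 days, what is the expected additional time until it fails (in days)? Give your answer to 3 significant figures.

176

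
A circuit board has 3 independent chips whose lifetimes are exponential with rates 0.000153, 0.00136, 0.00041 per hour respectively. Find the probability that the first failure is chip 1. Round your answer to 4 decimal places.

The time to first failure is exponential with rate Σλ = 0.000153 + 0.00136 + 0.00041 = 0.001923.
P(chip 1 first) = λ_1/Σλ = 0.000153/0.001923 ≈ 0.0796.

0.0796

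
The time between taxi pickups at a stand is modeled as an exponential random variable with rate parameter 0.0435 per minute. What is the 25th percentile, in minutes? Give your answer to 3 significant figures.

6.61

Set 1 − e^(−λt) = 0.25, so t = −ln(0.75)/λ = 0.28768/0.0435 ≈ 6.61338 minutes.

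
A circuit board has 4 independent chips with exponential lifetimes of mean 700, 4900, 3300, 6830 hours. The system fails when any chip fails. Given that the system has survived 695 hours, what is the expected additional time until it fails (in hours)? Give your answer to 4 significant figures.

480.3

First-failure rate Σλ = 1/700 + 1/4900 + 1/3300 + 1/6830 = 0.0020821.
By memorylessness the expected residual is 1/Σλ = 480.285 hours, regardless of the 695 already elapsed.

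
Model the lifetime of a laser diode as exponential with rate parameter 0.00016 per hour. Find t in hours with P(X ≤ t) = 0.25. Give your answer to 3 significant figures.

1800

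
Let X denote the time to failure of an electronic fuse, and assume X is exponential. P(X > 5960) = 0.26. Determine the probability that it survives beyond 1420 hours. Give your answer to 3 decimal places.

0.725

e^(−λ·5960) = 0.26 ⇒ λ = −ln(0.26)/5960 = 0.000226019.
P(X > 1420) = e^(−0.000226019·1420) = e^(−0.32095) ≈ 0.725.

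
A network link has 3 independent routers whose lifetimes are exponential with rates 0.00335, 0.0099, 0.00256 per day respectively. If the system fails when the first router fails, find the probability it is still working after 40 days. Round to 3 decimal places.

The time to first failure is exponential with rate Σλ = 0.00335 + 0.0099 + 0.00256 = 0.01581.
P(min > 40) = e^(−0.01581·40) = e^(−0.6324) ≈ 0.531.

0.531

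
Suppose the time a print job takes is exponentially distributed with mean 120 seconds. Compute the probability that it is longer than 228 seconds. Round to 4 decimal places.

0.1496

The rate is λ = 1/120 = 0.00833333 per second.
P(X > 228) = e^(−λ·228) = e^(−1.9) ≈ 0.1496.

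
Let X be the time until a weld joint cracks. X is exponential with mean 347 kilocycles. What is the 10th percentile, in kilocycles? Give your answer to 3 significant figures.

The rate is λ = 1/347 = 0.00288184 per kilocycle.
Set 1 − e^(−λt) = 0.1, so t = −ln(0.9)/λ = 0.10536/0.00288184 ≈ 36.5601 kilocycles.

36.6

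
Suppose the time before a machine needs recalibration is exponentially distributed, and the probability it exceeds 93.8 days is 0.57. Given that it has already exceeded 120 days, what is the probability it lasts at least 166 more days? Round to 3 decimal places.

From e^(−λ·93.8) = 0.57, λ = −ln(0.57)/93.8 = 0.00599274.
Memoryless: P(X > 120+166 | X > 120) = P(X > 166) = e^(−0.00599274·166) ≈ 0.370.

0.370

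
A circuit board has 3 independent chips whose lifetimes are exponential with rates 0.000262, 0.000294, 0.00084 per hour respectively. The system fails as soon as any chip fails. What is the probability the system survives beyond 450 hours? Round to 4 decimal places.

0.5336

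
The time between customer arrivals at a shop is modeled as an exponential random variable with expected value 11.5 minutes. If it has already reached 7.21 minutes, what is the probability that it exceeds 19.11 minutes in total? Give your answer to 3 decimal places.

0.355

The rate is λ = 1/11.5 = 0.0869565 per minute.
By the memoryless property, P(X > 7.21+11.9 | X > 7.21) = P(X > 11.9).
P(X > 11.9) = e^(−1.0348) ≈ 0.355.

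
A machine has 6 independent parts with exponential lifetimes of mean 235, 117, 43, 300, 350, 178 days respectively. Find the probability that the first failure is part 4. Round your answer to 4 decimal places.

Rates: λ_i = 1/mean_i → 0.00425532, 0.00854701, 0.0232558, 0.00333333, 0.00285714, 0.00561798; Σλ = 0.0478666.
P(part 4 first) = λ_4/Σλ = 0.00333333/0.0478666 ≈ 0.0696.

0.0696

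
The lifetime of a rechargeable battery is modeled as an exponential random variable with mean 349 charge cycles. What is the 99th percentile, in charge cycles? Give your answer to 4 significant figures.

1607

The rate is λ = 1/349 = 0.00286533 per charge cycle.
Set 1 − e^(−λt) = 0.99, so t = −ln(0.01)/λ = 4.6052/0.00286533 ≈ 1607.2 charge cycles.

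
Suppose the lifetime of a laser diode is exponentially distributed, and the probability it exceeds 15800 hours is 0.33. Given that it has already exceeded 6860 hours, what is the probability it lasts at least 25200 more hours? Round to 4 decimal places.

From e^(−λ·15800) = 0.33, λ = −ln(0.33)/15800 = 0.0000701685.
Memoryless: P(X > 6860+25200 | X > 6860) = P(X > 25200) = e^(−0.0000701685·25200) ≈ 0.1706.

0.1706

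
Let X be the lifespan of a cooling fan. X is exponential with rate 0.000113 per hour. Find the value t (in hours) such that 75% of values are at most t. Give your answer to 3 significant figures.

12300

Set 1 − e^(−λt) = 0.75, so t = −ln(0.25)/λ = 1.3863/0.000113 ≈ 12268.1 hours.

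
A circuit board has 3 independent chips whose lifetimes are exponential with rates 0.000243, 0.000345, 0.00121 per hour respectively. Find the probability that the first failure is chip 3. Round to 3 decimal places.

The time to first failure is exponential with rate Σλ = 0.000243 + 0.000345 + 0.00121 = 0.001798.
P(chip 3 first) = λ_3/Σλ = 0.00121/0.001798 ≈ 0.673.

0.673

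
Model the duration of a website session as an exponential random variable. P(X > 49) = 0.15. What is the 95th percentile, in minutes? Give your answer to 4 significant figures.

77.38

e^(−λ·49) = 0.15 ⇒ λ = −ln(0.15)/49 = 0.0387167.
95th percentile: 1 − e^(−λt) = 0.95, t = −ln(0.05)/λ = 77.3756 minutes.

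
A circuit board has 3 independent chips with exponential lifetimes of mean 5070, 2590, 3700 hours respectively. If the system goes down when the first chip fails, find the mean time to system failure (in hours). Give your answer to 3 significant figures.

1170

The first failure time is exponential with rate Σλ_i = 1/5070 + 1/2590 + 1/3700 = 0.000853609 per hour.
E[min] = 1/Σλ = 1/0.000853609 = 1171.5 hours.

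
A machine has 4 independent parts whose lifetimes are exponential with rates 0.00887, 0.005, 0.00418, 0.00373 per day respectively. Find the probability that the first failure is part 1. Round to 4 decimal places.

The time to first failure is exponential with rate Σλ = 0.00887 + 0.005 + 0.00418 + 0.00373 = 0.02178.
P(part 1 first) = λ_1/Σλ = 0.00887/0.02178 ≈ 0.4073.

0.4073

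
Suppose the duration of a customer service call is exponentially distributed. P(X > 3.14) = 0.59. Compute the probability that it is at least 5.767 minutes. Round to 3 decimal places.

e^(−λ·3.14) = 0.59 ⇒ λ = −ln(0.59)/3.14 = 0.168036.
P(X > 5.767) = e^(−0.168036·5.767) = e^(−0.96906) ≈ 0.379.

0.379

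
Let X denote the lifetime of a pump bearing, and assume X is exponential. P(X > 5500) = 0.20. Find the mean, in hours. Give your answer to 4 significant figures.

3417

e^(−λ·5500) = 0.20 ⇒ λ = −ln(0.20)/5500 = 0.000292625.
Mean = 1/λ = 3417.34 hours.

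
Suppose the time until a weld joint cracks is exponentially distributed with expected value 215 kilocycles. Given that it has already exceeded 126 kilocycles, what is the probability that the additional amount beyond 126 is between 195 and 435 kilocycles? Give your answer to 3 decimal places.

The rate is λ = 1/215 = 0.00465116 per kilocycle.
Memoryless: the residual past 126 is again Exp(λ).
P(195 < residual < 435) = e^(−λ·195) − e^(−λ·435) = 0.40374 − 0.13222 ≈ 0.272.

0.272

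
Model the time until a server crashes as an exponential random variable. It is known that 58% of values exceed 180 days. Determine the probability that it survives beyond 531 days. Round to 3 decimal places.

0.200

e^(−λ·180) = 0.58 ⇒ λ = −ln(0.58)/180 = 0.00302626.
P(X > 531) = e^(−0.00302626·531) = e^(−1.6069) ≈ 0.200.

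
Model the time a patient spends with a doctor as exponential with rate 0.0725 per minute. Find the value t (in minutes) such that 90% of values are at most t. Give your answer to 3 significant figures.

31.8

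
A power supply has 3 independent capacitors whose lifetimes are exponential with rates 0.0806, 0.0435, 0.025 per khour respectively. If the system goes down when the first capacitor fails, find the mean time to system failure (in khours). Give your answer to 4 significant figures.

6.707

The time to first failure is exponential with rate Σλ = 0.0806 + 0.0435 + 0.025 = 0.1491.
E[min] = 1/Σλ = 1/0.1491 = 6.70691 khours.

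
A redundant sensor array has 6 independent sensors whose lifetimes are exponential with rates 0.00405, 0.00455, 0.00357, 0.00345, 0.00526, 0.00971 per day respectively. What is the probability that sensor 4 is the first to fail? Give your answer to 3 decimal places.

The time to first failure is exponential with rate Σλ = 0.00405 + 0.00455 + 0.00357 + 0.00345 + 0.00526 + 0.00971 = 0.03059.
P(sensor 4 first) = λ_4/Σλ = 0.00345/0.03059 ≈ 0.113.

0.113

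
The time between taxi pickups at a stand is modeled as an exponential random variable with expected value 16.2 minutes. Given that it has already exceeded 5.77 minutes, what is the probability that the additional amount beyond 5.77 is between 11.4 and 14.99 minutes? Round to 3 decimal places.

0.098

The rate is λ = 1/16.2 = 0.0617284 per minute.
Memoryless: the residual past 5.77 is again Exp(λ).
P(11.4 < residual < 14.99) = e^(−λ·11.4) − e^(−λ·14.99) = 0.49475 − 0.39641 ≈ 0.098.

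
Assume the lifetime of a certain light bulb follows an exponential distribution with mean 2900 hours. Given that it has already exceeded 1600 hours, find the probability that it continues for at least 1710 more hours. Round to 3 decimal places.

0.555

The rate is λ = 1/2900 = 0.000344828 per hour.
By the memoryless property, P(X > 1600+1710 | X > 1600) = P(X > 1710).
P(X > 1710) = e^(−0.58966) ≈ 0.555.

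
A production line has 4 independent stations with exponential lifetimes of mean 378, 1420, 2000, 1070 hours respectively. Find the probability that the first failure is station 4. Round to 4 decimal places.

0.1953

Rates: λ_i = 1/mean_i → 0.0026455, 0.000704225, 0.0005, 0.000934579; Σλ = 0.00478431.
P(station 4 first) = λ_4/Σλ = 0.000934579/0.00478431 ≈ 0.1953.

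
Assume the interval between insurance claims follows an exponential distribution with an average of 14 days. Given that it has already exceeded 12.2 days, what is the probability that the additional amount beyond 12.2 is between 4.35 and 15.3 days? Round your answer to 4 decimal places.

0.3977

The rate is λ = 1/14 = 0.0714286 per day.
Memoryless: the residual past 12.2 is again Exp(λ).
P(4.35 < residual < 15.3) = e^(−λ·4.35) − e^(−λ·15.3) = 0.73292 − 0.33526 ≈ 0.3977.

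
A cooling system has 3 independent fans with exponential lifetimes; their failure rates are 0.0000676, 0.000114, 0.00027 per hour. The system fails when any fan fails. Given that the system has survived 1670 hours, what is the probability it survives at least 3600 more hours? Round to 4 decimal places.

Time to first failure ~ Exp(Σλ) with Σλ = 0.0004516.
By memorylessness, P(T > 1670+3600 | T > 1670) = P(T > 3600) = e^(−0.0004516·3600) ≈ 0.1968.

0.1968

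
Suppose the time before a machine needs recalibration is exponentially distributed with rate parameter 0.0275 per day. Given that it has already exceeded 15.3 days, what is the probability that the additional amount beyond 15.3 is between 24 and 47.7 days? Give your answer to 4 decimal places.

0.2475

Memoryless: the residual past 15.3 is again Exp(λ).
P(24 < residual < 47.7) = e^(−λ·24) − e^(−λ·47.7) = 0.51685 − 0.26935 ≈ 0.2475.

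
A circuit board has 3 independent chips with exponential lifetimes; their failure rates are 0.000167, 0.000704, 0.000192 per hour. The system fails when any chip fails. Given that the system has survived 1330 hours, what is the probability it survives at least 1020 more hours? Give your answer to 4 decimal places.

Time to first failure ~ Exp(Σλ) with Σλ = 0.001063.
By memorylessness, P(T > 1330+1020 | T > 1330) = P(T > 1020) = e^(−0.001063·1020) ≈ 0.3382.

0.3382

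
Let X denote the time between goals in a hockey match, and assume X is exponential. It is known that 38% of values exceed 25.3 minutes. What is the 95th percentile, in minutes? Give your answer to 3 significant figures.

e^(−λ·25.3) = 0.38 ⇒ λ = −ln(0.38)/25.3 = 0.0382444.
95th percentile: 1 − e^(−λt) = 0.95, t = −ln(0.05)/λ = 78.3312 minutes.

78.3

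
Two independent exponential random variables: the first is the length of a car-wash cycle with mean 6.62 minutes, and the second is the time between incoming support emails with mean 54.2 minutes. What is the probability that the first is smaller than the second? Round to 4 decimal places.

λ_1 = 1/6.62 = 0.151057, λ_2 = 1/54.2 = 0.0184502.
For independent exponentials, P(the first < the second) = λ_1/(λ_1+λ_2) = 0.151057/0.169508 ≈ 0.8912.

0.8912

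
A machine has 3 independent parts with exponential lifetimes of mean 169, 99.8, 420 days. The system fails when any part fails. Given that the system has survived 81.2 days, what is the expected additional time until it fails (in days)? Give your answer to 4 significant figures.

54.59

First-failure rate Σλ = 1/169 + 1/99.8 + 1/420 = 0.0183182.
By memorylessness the expected residual is 1/Σλ = 54.5907 days, regardless of the 81.2 already elapsed.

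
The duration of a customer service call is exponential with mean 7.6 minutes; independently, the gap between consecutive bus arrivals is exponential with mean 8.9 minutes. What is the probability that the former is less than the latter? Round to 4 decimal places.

0.5394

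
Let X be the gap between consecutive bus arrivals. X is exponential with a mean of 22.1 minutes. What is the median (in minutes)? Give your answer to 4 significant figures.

The rate is λ = 1/22.1 = 0.0452489 per minute.
Set 1 − e^(−λt) = 0.5, so t = −ln(0.5)/λ = 0.69315/0.0452489 ≈ 15.3186 minutes.

15.32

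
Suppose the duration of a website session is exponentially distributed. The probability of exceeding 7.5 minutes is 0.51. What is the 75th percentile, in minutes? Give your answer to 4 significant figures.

e^(−λ·7.5) = 0.51 ⇒ λ = −ln(0.51)/7.5 = 0.0897793.
75th percentile: 1 − e^(−λt) = 0.75, t = −ln(0.25)/λ = 15.4411 minutes.

15.44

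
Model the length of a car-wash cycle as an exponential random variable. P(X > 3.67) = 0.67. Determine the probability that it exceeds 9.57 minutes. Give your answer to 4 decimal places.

e^(−λ·3.67) = 0.67 ⇒ λ = −ln(0.67)/3.67 = 0.109122.
P(X > 9.57) = e^(−0.109122·9.57) = e^(−1.0443) ≈ 0.3519.

0.3519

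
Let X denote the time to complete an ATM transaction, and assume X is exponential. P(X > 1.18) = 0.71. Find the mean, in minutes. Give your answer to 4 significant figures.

e^(−λ·1.18) = 0.71 ⇒ λ = −ln(0.71)/1.18 = 0.290246.
Mean = 1/λ = 3.44535 minutes.

3.445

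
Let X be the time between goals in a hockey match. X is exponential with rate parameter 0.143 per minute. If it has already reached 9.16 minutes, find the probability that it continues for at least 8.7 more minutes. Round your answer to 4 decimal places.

By the memoryless property, P(X > 9.16+8.7 | X > 9.16) = P(X > 8.7).
P(X > 8.7) = e^(−1.2441) ≈ 0.2882.

0.2882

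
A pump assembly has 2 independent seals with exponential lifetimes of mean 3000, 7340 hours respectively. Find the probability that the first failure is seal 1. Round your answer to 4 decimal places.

Rates: λ_i = 1/mean_i → 0.000333333, 0.00013624; Σλ = 0.000469573.
P(seal 1 first) = λ_1/Σλ = 0.000333333/0.000469573 ≈ 0.7099.

0.7099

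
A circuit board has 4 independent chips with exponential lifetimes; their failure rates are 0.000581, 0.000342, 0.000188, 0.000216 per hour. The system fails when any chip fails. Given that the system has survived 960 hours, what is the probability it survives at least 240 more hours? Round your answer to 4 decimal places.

0.7273

Time to first failure ~ Exp(Σλ) with Σλ = 0.001327.
By memorylessness, P(T > 960+240 | T > 960) = P(T > 240) = e^(−0.001327·240) ≈ 0.7273.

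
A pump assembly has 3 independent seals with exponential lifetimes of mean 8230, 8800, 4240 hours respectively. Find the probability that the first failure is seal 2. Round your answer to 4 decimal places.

Rates: λ_i = 1/mean_i → 0.000121507, 0.000113636, 0.000235849; Σλ = 0.000470992.
P(seal 2 first) = λ_2/Σλ = 0.000113636/0.000470992 ≈ 0.2413.

0.2413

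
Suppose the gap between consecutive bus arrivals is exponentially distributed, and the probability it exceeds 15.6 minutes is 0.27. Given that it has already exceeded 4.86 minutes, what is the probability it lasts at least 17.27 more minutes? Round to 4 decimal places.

0.2347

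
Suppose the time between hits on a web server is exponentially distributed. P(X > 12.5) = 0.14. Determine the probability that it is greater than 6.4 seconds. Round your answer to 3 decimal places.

e^(−λ·12.5) = 0.14 ⇒ λ = −ln(0.14)/12.5 = 0.157289.
P(X > 6.4) = e^(−0.157289·6.4) = e^(−1.0066) ≈ 0.365.

0.365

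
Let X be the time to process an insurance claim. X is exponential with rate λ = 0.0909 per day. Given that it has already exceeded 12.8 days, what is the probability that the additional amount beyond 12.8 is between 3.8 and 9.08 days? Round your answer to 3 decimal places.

Memoryless: the residual past 12.8 is again Exp(λ).
P(3.8 < residual < 9.08) = e^(−λ·3.8) − e^(−λ·9.08) = 0.70792 − 0.43807 ≈ 0.270.

0.270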